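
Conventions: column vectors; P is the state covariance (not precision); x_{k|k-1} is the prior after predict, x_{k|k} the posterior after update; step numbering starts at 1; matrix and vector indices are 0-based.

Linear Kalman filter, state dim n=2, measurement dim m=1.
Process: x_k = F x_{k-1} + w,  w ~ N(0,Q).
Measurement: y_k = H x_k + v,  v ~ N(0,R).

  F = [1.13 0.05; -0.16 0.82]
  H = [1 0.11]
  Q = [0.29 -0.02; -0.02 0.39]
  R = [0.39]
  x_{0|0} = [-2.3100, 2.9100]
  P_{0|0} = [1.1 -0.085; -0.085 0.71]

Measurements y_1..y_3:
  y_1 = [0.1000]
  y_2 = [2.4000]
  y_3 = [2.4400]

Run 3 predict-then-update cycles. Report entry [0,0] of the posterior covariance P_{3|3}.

step 1: x^-=[-2.4648, 2.7558]  P^-=[1.6868 -0.2679; -0.2679 0.9179]  S=[2.0289]  K=[0.8168; -0.0823]  nu=[2.2617]  x^+=[-0.6174, 2.5698]  P^+=[0.3330 -0.1315; -0.1315 0.9041]
step 2: x^-=[-0.5692, 2.2060]  P^-=[0.7026 -0.1640; -0.1640 1.0410]  S=[1.0692]  K=[0.6403; -0.0463]  nu=[2.7265]  x^+=[1.1767, 2.0799]  P^+=[0.2643 -0.1323; -0.1323 1.0387]
step 3: x^-=[1.4336, 1.5172]  P^-=[0.6151 -0.1467; -0.1467 1.1299]  S=[0.9865]  K=[0.6072; -0.0227]  nu=[0.8395]  x^+=[1.9433, 1.4981]  P^+=[0.2514 -0.1331; -0.1331 1.1294]

P_post[0,0] = 0.2514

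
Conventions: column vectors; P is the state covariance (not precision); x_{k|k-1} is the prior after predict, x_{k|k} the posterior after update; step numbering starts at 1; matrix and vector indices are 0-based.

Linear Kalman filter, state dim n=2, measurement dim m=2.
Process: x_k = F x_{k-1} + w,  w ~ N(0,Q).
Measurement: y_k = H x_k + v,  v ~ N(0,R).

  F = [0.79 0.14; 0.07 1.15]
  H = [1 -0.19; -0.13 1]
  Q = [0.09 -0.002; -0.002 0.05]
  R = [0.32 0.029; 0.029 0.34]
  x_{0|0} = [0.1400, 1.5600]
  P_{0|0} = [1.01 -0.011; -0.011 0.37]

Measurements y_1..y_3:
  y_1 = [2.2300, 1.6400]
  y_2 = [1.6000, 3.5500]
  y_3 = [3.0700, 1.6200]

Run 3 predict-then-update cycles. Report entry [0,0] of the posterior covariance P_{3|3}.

P_post[0,0] = 0.1290

step 1: x^-=[0.3290, 1.8038]  P^-=[0.7252 0.1033; 0.1033 0.5425]  S=[1.0255 -0.0625; -0.0625 0.8679]  K=[0.6917 0.0602; 0.0375 0.6123]  nu=[2.2437, -0.1210]  x^+=[1.8736, 1.8139]  P^+=[0.2366 0.0713; 0.0713 0.2185]
step 2: x^-=[1.7341, 2.2172]  P^-=[0.2577 0.1117; 0.1117 0.3517]  S=[0.5480 0.0432; 0.0432 0.6670]  K=[0.4245 0.0898; 0.0424 0.5027]  nu=[0.2872, 1.5583]  x^+=[1.9960, 3.0127]  P^+=[0.1503 0.0624; 0.0624 0.1803]
step 3: x^-=[1.9986, 3.6043]  P^-=[0.2011 0.0926; 0.0926 0.2992]  S=[0.4967 0.0409; 0.0409 0.6185]  K=[0.3626 0.0835; 0.0340 0.4620]  nu=[1.7562, -1.7245]  x^+=[2.4914, 2.8673]  P^+=[0.1290 0.0557; 0.0557 0.1653]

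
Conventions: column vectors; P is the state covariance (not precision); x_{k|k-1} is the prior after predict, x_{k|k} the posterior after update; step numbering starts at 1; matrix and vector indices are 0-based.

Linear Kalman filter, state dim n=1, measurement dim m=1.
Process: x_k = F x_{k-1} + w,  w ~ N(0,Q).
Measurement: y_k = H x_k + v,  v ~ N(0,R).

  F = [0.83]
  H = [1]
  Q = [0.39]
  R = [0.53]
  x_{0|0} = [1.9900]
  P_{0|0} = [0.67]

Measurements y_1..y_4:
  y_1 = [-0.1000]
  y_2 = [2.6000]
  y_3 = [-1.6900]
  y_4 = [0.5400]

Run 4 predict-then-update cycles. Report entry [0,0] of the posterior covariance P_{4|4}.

step 1: x^-=[1.6517]  P^-=[0.8516]  S=[1.3816]  K=[0.6164]  nu=[-1.7517]  x^+=[0.5720]  P^+=[0.3267]
step 2: x^-=[0.4748]  P^-=[0.6150]  S=[1.1450]  K=[0.5371]  nu=[2.1252]  x^+=[1.6163]  P^+=[0.2847]
step 3: x^-=[1.3415]  P^-=[0.5861]  S=[1.1161]  K=[0.5251]  nu=[-3.0315]  x^+=[-0.2504]  P^+=[0.2783]
step 4: x^-=[-0.2079]  P^-=[0.5817]  S=[1.1117]  K=[0.5233]  nu=[0.7479]  x^+=[0.1835]  P^+=[0.2773]

P_post[0,0] = 0.2773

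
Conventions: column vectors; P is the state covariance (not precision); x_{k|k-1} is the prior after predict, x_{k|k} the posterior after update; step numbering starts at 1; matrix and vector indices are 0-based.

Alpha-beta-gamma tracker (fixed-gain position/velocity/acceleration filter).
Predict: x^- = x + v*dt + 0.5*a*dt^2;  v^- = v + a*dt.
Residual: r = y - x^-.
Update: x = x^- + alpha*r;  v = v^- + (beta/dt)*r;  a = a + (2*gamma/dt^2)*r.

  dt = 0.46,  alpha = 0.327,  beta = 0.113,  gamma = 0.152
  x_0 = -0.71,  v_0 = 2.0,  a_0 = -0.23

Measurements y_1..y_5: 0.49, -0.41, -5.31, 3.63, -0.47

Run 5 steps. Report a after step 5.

a_post = 0.9592

step 1: x_pred=0.1857  r=0.3043  x^+=0.2852  v^+=1.9690  a^+=0.2072
step 2: x_pred=1.2128  r=-1.6228  x^+=0.6822  v^+=1.6656  a^+=-2.1242
step 3: x_pred=1.2236  r=-6.5336  x^+=-0.9129  v^+=-0.9165  a^+=-11.5109
step 4: x_pred=-2.5523  r=6.1823  x^+=-0.5307  v^+=-4.6928  a^+=-2.6289
step 5: x_pred=-2.9676  r=2.4976  x^+=-2.1509  v^+=-5.2886  a^+=0.9592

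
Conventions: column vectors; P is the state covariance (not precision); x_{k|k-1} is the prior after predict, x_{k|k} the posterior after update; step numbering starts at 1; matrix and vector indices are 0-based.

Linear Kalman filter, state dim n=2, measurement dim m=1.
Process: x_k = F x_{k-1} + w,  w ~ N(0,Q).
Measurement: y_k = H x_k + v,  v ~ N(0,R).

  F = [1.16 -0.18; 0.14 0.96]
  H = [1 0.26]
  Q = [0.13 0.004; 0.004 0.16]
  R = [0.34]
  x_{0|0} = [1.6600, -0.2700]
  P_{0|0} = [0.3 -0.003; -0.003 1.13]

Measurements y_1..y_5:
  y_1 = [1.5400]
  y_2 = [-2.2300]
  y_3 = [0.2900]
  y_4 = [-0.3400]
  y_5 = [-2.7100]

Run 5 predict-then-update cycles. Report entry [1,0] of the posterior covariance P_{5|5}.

P_post[1,0] = -0.3312

step 1: x^-=[1.9742, -0.0268]  P^-=[0.5715 -0.1458; -0.1458 1.2065]  S=[0.9173]  K=[0.5818; 0.1830]  nu=[-0.4272]  x^+=[1.7257, -0.1050]  P^+=[0.2611 -0.2435; -0.2435 1.1758]
step 2: x^-=[2.0207, 0.1408]  P^-=[0.6211 -0.4218; -0.4218 1.1833]  S=[0.8218]  K=[0.6224; -0.1389]  nu=[-4.2873]  x^+=[-0.6476, 0.7362]  P^+=[0.3028 -0.3507; -0.3507 1.1674]
step 3: x^-=[-0.8837, 0.6161]  P^-=[0.7217 -0.5303; -0.5303 1.1475]  S=[0.8636]  K=[0.6761; -0.2686]  nu=[1.0135]  x^+=[-0.1985, 0.3438]  P^+=[0.3270 -0.3735; -0.3735 1.0852]
step 4: x^-=[-0.2921, 0.3023]  P^-=[0.7611 -0.5369; -0.5369 1.0662]  S=[0.8940]  K=[0.6952; -0.2905]  nu=[-0.1265]  x^+=[-0.3800, 0.3390]  P^+=[0.3290 -0.3564; -0.3564 0.9907]
step 5: x^-=[-0.5019, 0.2723]  P^-=[0.7537 -0.5016; -0.5016 0.9837]  S=[0.8993]  K=[0.6930; -0.2734]  nu=[-2.2789]  x^+=[-2.0812, 0.8953]  P^+=[0.3217 -0.3312; -0.3312 0.9165]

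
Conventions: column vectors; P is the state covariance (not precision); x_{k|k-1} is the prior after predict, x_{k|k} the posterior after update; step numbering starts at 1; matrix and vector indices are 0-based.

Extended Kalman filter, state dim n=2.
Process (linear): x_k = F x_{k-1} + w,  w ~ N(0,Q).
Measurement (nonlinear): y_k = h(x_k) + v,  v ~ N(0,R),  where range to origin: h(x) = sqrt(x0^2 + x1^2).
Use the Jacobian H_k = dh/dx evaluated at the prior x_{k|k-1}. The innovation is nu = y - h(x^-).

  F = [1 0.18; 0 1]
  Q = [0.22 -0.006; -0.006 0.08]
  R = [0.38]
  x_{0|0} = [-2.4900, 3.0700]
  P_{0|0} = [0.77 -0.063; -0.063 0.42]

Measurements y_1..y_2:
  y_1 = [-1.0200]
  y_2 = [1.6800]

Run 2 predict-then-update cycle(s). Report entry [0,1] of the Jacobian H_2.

step 1: x^-=[-1.9374, 3.0700]  P^-=[0.9809 0.0066; 0.0066 0.5000]  H_jac=[-0.5337 0.8457]  S=[1.0110]  K=[-0.5123; 0.4147]  nu=[-4.6502]  x^+=[0.4448, 1.1413]  P^+=[0.7156 0.2214; 0.2214 0.3261]
step 2: x^-=[0.6503, 1.1413]  P^-=[1.0259 0.2741; 0.2741 0.4061]  H_jac=[0.4950 0.8689]  S=[1.1738]  K=[0.6356; 0.4162]  nu=[0.3664]  x^+=[0.8831, 1.2938]  P^+=[0.5517 -0.0364; -0.0364 0.2028]

H_jac[0,1] = 0.8689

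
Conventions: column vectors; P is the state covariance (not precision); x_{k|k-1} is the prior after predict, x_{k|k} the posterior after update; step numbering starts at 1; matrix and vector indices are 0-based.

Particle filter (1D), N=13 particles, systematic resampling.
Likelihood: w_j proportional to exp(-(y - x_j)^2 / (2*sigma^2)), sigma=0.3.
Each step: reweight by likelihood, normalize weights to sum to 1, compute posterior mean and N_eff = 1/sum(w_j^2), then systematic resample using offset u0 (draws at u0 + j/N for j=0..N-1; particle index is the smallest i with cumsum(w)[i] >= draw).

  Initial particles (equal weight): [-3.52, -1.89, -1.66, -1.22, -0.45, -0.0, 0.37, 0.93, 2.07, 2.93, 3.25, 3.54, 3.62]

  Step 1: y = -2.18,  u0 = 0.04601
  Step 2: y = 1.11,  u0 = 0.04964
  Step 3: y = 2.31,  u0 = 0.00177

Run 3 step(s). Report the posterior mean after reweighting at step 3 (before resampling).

step 1: w=[0.0001, 0.7327, 0.2603, 0.0070, 0.0000, 0.0000, 0.0000, 0.0000, 0.0000, 0.0000, 0.0000, 0.0000, 0.0000]  mean=-1.8255  Neff=1.6539  idx=[1, 1, 1, 1, 1, 1, 1, 1, 1, 2, 2, 2, 2]
step 2: w=[0.0002, 0.0002, 0.0002, 0.0002, 0.0002, 0.0002, 0.0002, 0.0002, 0.0002, 0.2496, 0.2496, 0.2496, 0.2496]  mean=-1.6603  Neff=4.0113  idx=[9, 9, 9, 10, 10, 10, 11, 11, 11, 11, 12, 12, 12]
step 3: w=[0.0769, 0.0769, 0.0769, 0.0769, 0.0769, 0.0769, 0.0769, 0.0769, 0.0769, 0.0769, 0.0769, 0.0769, 0.0769]  mean=-1.6600  Neff=13.0000  idx=[0, 1, 2, 3, 4, 5, 6, 7, 8, 9, 10, 11, 12]

post_mean = -1.6600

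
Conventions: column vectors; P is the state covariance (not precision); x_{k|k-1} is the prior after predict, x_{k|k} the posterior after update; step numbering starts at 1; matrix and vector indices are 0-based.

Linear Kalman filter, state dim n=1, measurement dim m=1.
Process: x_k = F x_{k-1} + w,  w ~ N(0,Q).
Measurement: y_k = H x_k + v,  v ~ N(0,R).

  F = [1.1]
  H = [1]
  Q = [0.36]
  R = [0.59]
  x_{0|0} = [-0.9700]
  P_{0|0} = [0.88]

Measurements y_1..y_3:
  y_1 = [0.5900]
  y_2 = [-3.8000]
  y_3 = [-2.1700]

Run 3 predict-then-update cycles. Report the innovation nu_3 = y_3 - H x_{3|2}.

step 1: x^-=[-1.0670]  P^-=[1.4248]  S=[2.0148]  K=[0.7072]  nu=[1.6570]  x^+=[0.1048]  P^+=[0.4172]
step 2: x^-=[0.1153]  P^-=[0.8648]  S=[1.4548]  K=[0.5945]  nu=[-3.9153]  x^+=[-2.2122]  P^+=[0.3507]
step 3: x^-=[-2.4334]  P^-=[0.7844]  S=[1.3744]  K=[0.5707]  nu=[0.2634]  x^+=[-2.2831]  P^+=[0.3367]

innov = [0.2634]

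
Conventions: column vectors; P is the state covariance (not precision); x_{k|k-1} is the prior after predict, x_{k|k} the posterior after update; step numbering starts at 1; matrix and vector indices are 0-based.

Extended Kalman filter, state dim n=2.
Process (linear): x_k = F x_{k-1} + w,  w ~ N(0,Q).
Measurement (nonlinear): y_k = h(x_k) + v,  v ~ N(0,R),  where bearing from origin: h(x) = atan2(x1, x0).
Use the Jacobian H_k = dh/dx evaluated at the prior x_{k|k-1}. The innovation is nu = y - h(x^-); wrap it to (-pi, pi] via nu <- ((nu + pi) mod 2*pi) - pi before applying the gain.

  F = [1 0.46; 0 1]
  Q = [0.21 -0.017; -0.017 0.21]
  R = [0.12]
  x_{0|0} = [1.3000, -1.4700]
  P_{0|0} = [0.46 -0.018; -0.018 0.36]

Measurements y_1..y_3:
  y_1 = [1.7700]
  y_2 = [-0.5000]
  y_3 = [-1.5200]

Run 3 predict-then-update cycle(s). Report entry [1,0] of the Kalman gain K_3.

K[1,0] = 1.1337

step 1: x^-=[0.6238, -1.4700]  P^-=[0.7296 0.1306; 0.1306 0.5700]  H_jac=[0.5765 0.2446]  S=[0.4334]  K=[1.0442; 0.4954]  nu=[2.9395]  x^+=[3.6931, -0.0137]  P^+=[0.2571 -0.0936; -0.0936 0.4636]
step 2: x^-=[3.6868, -0.0137]  P^-=[0.4791 0.1027; 0.1027 0.6736]  H_jac=[0.0010 0.2712]  S=[0.1696]  K=[0.1670; 1.0778]  nu=[-0.4963]  x^+=[3.6039, -0.5486]  P^+=[0.4743 0.0721; 0.0721 0.4766]
step 3: x^-=[3.3516, -0.5486]  P^-=[0.8515 0.2744; 0.2744 0.6866]  H_jac=[0.0476 0.2906]  S=[0.1875]  K=[0.6413; 1.1337]  nu=[-1.3578]  x^+=[2.4809, -2.0879]  P^+=[0.7744 0.1381; 0.1381 0.4456]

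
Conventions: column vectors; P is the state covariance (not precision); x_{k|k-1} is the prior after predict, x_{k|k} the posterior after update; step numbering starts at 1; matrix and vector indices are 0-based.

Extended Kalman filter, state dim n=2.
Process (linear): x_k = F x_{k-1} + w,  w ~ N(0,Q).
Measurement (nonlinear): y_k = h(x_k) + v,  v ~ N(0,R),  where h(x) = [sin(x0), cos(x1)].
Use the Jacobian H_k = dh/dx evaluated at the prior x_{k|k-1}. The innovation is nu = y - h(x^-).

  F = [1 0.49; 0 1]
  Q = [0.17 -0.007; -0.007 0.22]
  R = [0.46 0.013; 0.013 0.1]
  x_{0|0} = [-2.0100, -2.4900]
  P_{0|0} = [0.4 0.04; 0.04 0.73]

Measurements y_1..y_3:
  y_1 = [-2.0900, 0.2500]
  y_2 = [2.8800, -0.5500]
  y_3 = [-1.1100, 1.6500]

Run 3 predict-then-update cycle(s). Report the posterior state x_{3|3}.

x_post = [-5.7370, -0.3160]

step 1: x^-=[-3.2301, -2.4900]  P^-=[0.7845 0.3907; 0.3907 0.9500]  H_jac=[-0.9961 0.0000; 0.0000 0.6065]  S=[1.2383 -0.2230; -0.2230 0.4494]  K=[-0.5887 0.2351; -0.0916 1.2366]  nu=[-2.1784, 1.0451]  x^+=[-1.7020, -0.9982]  P^+=[0.2688 0.0262; 0.0262 0.2019]
step 2: x^-=[-2.1911, -0.9982]  P^-=[0.5129 0.1181; 0.1181 0.4219]  H_jac=[-0.5813 0.0000; 0.0000 0.8405]  S=[0.6333 -0.0447; -0.0447 0.3981]  K=[-0.4568 0.1981; -0.0459 0.8857]  nu=[3.6937, -1.0919]  x^+=[-4.0946, -2.1347]  P^+=[0.3570 0.0165; 0.0165 0.1047]
step 3: x^-=[-5.1407, -2.1347]  P^-=[0.5683 0.0608; 0.0608 0.3247]  H_jac=[0.4153 0.0000; 0.0000 0.8452]  S=[0.5580 0.0343; 0.0343 0.3319]  K=[0.4161 0.1117; -0.0057 0.8273]  nu=[-2.0197, 2.1845]  x^+=[-5.7370, -0.3160]  P^+=[0.4644 0.0196; 0.0196 0.0978]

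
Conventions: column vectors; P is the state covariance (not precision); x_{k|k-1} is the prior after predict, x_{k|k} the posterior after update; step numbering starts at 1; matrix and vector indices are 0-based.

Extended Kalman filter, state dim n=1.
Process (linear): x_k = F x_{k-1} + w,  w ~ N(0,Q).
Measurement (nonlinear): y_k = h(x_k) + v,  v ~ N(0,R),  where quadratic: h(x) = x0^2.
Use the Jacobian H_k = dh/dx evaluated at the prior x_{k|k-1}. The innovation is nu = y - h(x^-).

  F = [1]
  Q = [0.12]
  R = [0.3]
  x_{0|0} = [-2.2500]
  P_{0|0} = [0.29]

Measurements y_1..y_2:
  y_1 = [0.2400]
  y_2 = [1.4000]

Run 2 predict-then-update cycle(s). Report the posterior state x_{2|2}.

step 1: x^-=[-2.2500]  P^-=[0.4100]  H_jac=[-4.5000]  S=[8.6025]  K=[-0.2145]  nu=[-4.8225]  x^+=[-1.2157]  P^+=[0.0143]
step 2: x^-=[-1.2157]  P^-=[0.1343]  H_jac=[-2.4314]  S=[1.0939]  K=[-0.2985]  nu=[-0.0779]  x^+=[-1.1924]  P^+=[0.0368]

x_post = [-1.1924]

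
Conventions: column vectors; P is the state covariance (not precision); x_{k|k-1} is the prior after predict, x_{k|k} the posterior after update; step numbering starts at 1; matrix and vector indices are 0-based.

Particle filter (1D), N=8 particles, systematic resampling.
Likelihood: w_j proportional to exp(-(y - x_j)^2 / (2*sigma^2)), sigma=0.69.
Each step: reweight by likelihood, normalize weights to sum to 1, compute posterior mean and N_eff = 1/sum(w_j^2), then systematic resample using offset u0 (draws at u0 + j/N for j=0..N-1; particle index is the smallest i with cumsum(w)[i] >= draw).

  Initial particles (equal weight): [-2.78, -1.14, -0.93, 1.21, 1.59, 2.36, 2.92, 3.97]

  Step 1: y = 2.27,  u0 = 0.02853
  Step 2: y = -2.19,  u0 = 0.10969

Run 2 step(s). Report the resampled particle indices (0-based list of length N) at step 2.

step 1: w=[0.0000, 0.0000, 0.0000, 0.1180, 0.2363, 0.3808, 0.2464, 0.0185]  mean=2.2100  Neff=3.6254  idx=[3, 4, 4, 5, 5, 5, 6, 6]
step 2: w=[0.8976, 0.0511, 0.0511, 0.0001, 0.0001, 0.0001, 0.0000, 0.0000]  mean=1.2491  Neff=1.2333  idx=[0, 0, 0, 0, 0, 0, 0, 2]

resampled_idx = [0, 0, 0, 0, 0, 0, 0, 2]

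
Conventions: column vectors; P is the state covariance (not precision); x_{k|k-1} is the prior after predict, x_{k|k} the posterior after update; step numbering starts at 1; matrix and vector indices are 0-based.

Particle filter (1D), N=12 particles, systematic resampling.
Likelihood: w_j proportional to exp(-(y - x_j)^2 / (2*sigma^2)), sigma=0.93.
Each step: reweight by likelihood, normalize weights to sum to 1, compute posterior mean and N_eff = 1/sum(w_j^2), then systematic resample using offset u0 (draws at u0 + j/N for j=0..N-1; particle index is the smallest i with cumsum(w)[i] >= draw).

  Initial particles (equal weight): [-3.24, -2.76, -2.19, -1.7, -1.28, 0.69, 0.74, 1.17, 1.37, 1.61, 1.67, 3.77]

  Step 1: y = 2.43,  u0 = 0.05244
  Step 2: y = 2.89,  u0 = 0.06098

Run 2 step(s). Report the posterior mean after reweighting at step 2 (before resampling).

step 1: w=[0.0000, 0.0000, 0.0000, 0.0000, 0.0001, 0.0572, 0.0632, 0.1316, 0.1720, 0.2233, 0.2359, 0.1167]  mean=1.6689  Neff=5.7706  idx=[5, 7, 7, 8, 8, 9, 9, 9, 10, 10, 11, 11]
step 2: w=[0.0144, 0.0427, 0.0427, 0.0621, 0.0621, 0.0916, 0.0916, 0.0916, 0.0998, 0.0998, 0.1509, 0.1509]  mean=2.1931  Neff=9.7881  idx=[2, 3, 5, 5, 6, 7, 8, 9, 10, 10, 11, 11]

post_mean = 2.1931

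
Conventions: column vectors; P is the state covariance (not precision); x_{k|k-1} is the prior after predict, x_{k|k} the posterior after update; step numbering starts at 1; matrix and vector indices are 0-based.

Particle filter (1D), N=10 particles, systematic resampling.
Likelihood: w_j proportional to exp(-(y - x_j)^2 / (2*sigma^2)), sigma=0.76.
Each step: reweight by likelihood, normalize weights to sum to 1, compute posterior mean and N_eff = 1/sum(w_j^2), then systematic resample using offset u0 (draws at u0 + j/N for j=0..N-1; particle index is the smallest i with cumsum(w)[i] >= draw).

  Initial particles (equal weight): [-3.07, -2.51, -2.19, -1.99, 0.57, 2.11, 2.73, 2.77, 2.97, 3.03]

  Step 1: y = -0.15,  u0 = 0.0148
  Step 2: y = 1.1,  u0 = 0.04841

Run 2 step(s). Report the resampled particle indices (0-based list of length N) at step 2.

step 1: w=[0.0008, 0.0109, 0.0368, 0.0720, 0.8610, 0.0162, 0.0010, 0.0008, 0.0003, 0.0002]  mean=0.2781  Neff=1.3365  idx=[2, 3, 4, 4, 4, 4, 4, 4, 4, 4]
step 2: w=[0.0000, 0.0000, 0.1250, 0.1250, 0.1250, 0.1250, 0.1250, 0.1250, 0.1250, 0.1250]  mean=0.5699  Neff=8.0009  idx=[2, 3, 3, 4, 5, 6, 7, 7, 8, 9]

resampled_idx = [2, 3, 3, 4, 5, 6, 7, 7, 8, 9]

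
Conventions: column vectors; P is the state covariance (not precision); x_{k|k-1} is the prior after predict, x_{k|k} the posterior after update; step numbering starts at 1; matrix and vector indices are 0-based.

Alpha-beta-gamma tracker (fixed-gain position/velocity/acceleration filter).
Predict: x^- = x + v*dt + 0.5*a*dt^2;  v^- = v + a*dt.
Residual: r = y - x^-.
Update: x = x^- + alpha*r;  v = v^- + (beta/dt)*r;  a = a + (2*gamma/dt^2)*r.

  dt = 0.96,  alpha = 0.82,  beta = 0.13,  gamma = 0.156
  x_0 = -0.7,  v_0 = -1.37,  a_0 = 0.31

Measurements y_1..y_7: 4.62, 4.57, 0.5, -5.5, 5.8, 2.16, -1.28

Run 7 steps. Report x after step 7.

x_post = -0.8548

step 1: x_pred=-1.8724  r=6.4924  x^+=3.4514  v^+=-0.1932  a^+=2.5079
step 2: x_pred=4.4215  r=0.1485  x^+=4.5433  v^+=2.2345  a^+=2.5582
step 3: x_pred=7.8672  r=-7.3672  x^+=1.8261  v^+=3.6927  a^+=0.0641
step 4: x_pred=5.4006  r=-10.9006  x^+=-3.5379  v^+=2.2781  a^+=-3.6262
step 5: x_pred=-3.0219  r=8.8219  x^+=4.2121  v^+=-0.0084  a^+=-0.6397
step 6: x_pred=3.9092  r=-1.7492  x^+=2.4749  v^+=-0.8594  a^+=-1.2318
step 7: x_pred=1.0822  r=-2.3622  x^+=-0.8548  v^+=-2.3618  a^+=-2.0315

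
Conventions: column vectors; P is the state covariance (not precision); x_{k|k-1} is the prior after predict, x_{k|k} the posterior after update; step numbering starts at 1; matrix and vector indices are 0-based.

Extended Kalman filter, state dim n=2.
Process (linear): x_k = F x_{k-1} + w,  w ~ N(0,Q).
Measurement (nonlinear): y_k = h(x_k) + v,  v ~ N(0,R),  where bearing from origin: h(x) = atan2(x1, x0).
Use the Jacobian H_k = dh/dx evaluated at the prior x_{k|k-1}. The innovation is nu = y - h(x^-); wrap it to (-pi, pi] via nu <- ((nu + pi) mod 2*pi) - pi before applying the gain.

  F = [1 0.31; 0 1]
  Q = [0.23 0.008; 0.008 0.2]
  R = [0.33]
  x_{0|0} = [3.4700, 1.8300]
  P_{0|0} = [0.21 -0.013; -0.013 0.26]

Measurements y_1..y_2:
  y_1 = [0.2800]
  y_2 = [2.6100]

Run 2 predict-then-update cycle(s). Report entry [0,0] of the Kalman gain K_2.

step 1: x^-=[4.0373, 1.8300]  P^-=[0.4569 0.0756; 0.0756 0.4600]  H_jac=[-0.0931 0.2055]  S=[0.3505]  K=[-0.0771; 0.2496]  nu=[-0.1456]  x^+=[4.0485, 1.7937]  P^+=[0.4548 0.0823; 0.0823 0.4382]
step 2: x^-=[4.6046, 1.7937]  P^-=[0.7780 0.2262; 0.2262 0.6382]  H_jac=[-0.0735 0.1886]  S=[0.3506]  K=[-0.0414; 0.2958]  nu=[2.2385]  x^+=[4.5120, 2.4559]  P^+=[0.7774 0.2305; 0.2305 0.6075]

K[0,0] = -0.0414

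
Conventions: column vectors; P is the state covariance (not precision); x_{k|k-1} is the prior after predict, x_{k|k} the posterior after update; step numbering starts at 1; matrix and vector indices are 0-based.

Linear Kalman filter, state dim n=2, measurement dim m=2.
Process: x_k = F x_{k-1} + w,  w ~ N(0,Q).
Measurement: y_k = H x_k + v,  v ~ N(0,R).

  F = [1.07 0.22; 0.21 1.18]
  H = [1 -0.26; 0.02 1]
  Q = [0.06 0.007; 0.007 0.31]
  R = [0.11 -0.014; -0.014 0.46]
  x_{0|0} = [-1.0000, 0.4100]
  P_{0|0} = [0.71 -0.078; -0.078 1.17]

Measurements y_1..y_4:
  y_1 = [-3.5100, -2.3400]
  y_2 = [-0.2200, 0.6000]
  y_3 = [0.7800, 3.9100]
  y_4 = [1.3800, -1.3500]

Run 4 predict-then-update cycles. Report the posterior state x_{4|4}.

step 1: x^-=[-0.9798, 0.2738]  P^-=[0.8928 0.3682; 0.3682 1.9318]  S=[0.9419 -0.1321; -0.1321 2.4068]  K=[0.8754 0.2085; -0.0295 0.8040]  nu=[-2.4590, -2.5942]  x^+=[-3.6733, -1.7394]  P^+=[0.1145 0.0813; 0.0813 0.3686]
step 2: x^-=[-4.3131, -2.8239]  P^-=[0.2473 0.2349; 0.2349 0.8687]  S=[0.2938 -0.0012; -0.0012 1.3382]  K=[0.6344 0.1798; 0.0335 0.6527]  nu=[3.3589, 3.5102]  x^+=[-1.5510, -0.4203]  P^+=[0.0860 0.0721; 0.0721 0.2983]
step 3: x^-=[-1.7521, -0.8216]  P^-=[0.2069 0.1982; 0.1982 0.7649]  S=[0.2655 -0.0116; -0.0116 1.2329]  K=[0.5925 0.1697; 0.0246 0.6239]  nu=[2.3184, 4.7667]  x^+=[0.4302, 2.2090]  P^+=[0.0805 0.0681; 0.0681 0.2853]
step 4: x^-=[0.9463, 2.6970]  P^-=[0.1981 0.1883; 0.1883 0.7445]  S=[0.2605 -0.0163; -0.0163 1.2121]  K=[0.5828 0.1665; 0.0184 0.6176]  nu=[1.1349, -4.0659]  x^+=[0.9310, 0.2069]  P^+=[0.0792 0.0668; 0.0668 0.2825]

x_post = [0.9310, 0.2069]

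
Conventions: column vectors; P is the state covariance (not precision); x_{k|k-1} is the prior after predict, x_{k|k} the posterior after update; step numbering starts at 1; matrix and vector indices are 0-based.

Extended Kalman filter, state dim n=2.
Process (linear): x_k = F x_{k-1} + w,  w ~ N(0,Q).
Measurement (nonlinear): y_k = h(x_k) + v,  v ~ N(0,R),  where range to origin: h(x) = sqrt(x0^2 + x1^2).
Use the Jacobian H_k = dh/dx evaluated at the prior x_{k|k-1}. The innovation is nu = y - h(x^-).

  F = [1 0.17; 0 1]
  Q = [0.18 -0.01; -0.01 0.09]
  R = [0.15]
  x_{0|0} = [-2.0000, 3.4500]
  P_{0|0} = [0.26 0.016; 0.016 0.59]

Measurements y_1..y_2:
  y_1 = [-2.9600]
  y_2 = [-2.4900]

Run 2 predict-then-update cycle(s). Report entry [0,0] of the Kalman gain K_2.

step 1: x^-=[-1.4135, 3.4500]  P^-=[0.4625 0.1063; 0.1063 0.6800]  H_jac=[-0.3791 0.9253]  S=[0.7242]  K=[-0.1063; 0.8133]  nu=[-6.6883]  x^+=[-0.7025, -1.9895]  P^+=[0.4543 0.1689; 0.1689 0.2010]
step 2: x^-=[-1.0407, -1.9895]  P^-=[0.6975 0.1931; 0.1931 0.2910]  H_jac=[-0.4635 -0.8861]  S=[0.6870]  K=[-0.7197; -0.5057]  nu=[-4.7352]  x^+=[2.3672, 0.4049]  P^+=[0.3417 -0.0569; -0.0569 0.1154]

K[0,0] = -0.7197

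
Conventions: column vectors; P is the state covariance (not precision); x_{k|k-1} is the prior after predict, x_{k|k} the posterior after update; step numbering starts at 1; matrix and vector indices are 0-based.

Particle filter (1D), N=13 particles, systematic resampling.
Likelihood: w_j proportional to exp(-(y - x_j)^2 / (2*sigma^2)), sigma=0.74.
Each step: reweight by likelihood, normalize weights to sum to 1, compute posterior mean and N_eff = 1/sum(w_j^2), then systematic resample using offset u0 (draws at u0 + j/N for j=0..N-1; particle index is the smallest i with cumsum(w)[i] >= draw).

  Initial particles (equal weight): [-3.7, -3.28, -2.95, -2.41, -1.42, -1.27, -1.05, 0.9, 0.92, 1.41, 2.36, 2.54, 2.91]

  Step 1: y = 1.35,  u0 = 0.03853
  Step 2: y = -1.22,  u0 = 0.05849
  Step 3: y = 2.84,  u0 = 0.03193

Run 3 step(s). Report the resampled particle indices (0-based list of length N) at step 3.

step 1: w=[0.0000, 0.0000, 0.0000, 0.0000, 0.0003, 0.0005, 0.0015, 0.2404, 0.2443, 0.2883, 0.1140, 0.0794, 0.0313]  mean=1.4067  Neff=4.5277  idx=[7, 7, 7, 8, 8, 8, 9, 9, 9, 9, 10, 10, 11]
step 2: w=[0.1609, 0.1609, 0.1609, 0.1489, 0.1489, 0.1489, 0.0176, 0.0176, 0.0176, 0.0176, 0.0001, 0.0001, 0.0000]  mean=0.9451  Neff=6.8773  idx=[0, 0, 1, 1, 2, 2, 3, 3, 4, 4, 5, 5, 8]
step 3: w=[0.0580, 0.0580, 0.0580, 0.0580, 0.0580, 0.0580, 0.0622, 0.0622, 0.0622, 0.0622, 0.0622, 0.0622, 0.2786]  mean=1.0495  Neff=8.2621  idx=[0, 1, 3, 4, 5, 7, 8, 9, 10, 12, 12, 12, 12]

resampled_idx = [0, 1, 3, 4, 5, 7, 8, 9, 10, 12, 12, 12, 12]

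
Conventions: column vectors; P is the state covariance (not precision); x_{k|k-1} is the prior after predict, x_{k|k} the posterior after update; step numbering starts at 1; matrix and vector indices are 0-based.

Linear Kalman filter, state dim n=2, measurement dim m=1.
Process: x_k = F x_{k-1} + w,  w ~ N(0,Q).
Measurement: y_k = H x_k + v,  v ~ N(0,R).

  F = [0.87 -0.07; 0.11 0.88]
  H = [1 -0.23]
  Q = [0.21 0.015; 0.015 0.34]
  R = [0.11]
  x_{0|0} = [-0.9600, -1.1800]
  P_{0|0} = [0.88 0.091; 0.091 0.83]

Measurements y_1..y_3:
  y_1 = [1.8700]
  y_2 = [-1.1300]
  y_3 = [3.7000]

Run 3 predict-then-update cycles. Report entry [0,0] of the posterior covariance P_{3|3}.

step 1: x^-=[-0.7526, -1.1440]  P^-=[0.8691 0.1171; 0.1171 1.0110]  S=[0.9787]  K=[0.8605; -0.1180]  nu=[2.3595]  x^+=[1.2777, -1.4224]  P^+=[0.1444 0.2164; 0.2164 0.9974]
step 2: x^-=[1.2111, -1.1112]  P^-=[0.2978 0.1314; 0.1314 1.1560]  S=[0.4086]  K=[0.6550; -0.3292]  nu=[-2.5967]  x^+=[-0.4898, -0.2564]  P^+=[0.1225 0.2195; 0.2195 1.1118]
step 3: x^-=[-0.4082, -0.2796]  P^-=[0.2815 0.1246; 0.1246 1.2449]  S=[0.4000]  K=[0.6320; -0.4043]  nu=[4.0439]  x^+=[2.1476, -1.9146]  P^+=[0.1217 0.2268; 0.2268 1.1795]

P_post[0,0] = 0.1217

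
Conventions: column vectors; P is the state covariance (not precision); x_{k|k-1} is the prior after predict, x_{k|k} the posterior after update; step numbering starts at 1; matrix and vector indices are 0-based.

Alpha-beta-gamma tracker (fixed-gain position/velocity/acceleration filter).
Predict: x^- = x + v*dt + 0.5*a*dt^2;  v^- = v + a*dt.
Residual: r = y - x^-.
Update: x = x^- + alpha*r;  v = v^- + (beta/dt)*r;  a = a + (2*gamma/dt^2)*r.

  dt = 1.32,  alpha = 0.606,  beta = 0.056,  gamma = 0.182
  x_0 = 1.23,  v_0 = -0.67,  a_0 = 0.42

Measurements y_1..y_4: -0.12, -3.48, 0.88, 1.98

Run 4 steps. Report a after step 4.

a_post = 0.7917

step 1: x_pred=0.7115  r=-0.8315  x^+=0.2076  v^+=-0.1509  a^+=0.2463
step 2: x_pred=0.2230  r=-3.7030  x^+=-2.0210  v^+=0.0171  a^+=-0.5273
step 3: x_pred=-2.4578  r=3.3378  x^+=-0.4351  v^+=-0.5373  a^+=0.1700
step 4: x_pred=-0.9962  r=2.9762  x^+=0.8074  v^+=-0.1866  a^+=0.7917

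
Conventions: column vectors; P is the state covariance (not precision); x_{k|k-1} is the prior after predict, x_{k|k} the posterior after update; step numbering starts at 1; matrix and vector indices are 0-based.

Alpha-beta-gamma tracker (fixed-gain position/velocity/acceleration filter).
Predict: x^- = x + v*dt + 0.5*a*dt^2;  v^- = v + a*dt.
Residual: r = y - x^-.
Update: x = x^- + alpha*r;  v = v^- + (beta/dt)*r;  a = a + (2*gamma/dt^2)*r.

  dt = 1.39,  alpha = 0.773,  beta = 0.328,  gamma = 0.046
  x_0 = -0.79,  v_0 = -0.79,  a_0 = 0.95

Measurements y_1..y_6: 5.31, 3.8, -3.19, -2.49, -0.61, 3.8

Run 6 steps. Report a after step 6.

a_post = 0.3413

step 1: x_pred=-0.9704  r=6.2804  x^+=3.8844  v^+=2.0125  a^+=1.2490
step 2: x_pred=7.8884  r=-4.0884  x^+=4.7281  v^+=2.7839  a^+=1.0544
step 3: x_pred=9.6163  r=-12.8063  x^+=-0.2830  v^+=1.2276  a^+=0.4446
step 4: x_pred=1.8529  r=-4.3429  x^+=-1.5042  v^+=0.8208  a^+=0.2378
step 5: x_pred=-0.1336  r=-0.4764  x^+=-0.5019  v^+=1.0389  a^+=0.2151
step 6: x_pred=1.1500  r=2.6500  x^+=3.1984  v^+=1.9632  a^+=0.3413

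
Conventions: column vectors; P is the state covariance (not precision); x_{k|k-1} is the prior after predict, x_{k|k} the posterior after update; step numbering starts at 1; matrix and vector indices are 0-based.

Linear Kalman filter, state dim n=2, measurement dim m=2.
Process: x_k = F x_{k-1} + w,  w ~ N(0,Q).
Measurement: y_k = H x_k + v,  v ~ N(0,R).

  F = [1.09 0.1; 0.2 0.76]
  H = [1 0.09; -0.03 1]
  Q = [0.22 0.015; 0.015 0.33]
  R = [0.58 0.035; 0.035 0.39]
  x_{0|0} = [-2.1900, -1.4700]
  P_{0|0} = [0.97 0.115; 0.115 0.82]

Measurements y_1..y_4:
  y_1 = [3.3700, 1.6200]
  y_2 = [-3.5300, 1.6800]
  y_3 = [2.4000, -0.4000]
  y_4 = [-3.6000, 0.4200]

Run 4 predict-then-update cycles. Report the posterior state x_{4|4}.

x_post = [-1.4162, 0.1367]

step 1: x^-=[-2.5341, -1.5552]  P^-=[1.4057 0.3863; 0.3863 0.8774]  S=[2.0624 0.4571; 0.4571 1.2455]  K=[0.6936 0.0218; 0.0779 0.6666]  nu=[6.0441, 3.0992]  x^+=[1.7258, 0.9814]  P^+=[0.3990 0.0447; 0.0447 0.2640]
step 2: x^-=[1.9792, 1.0910]  P^-=[0.7065 0.1600; 0.1600 0.5121]  S=[1.3195 0.2195; 0.2195 0.8931]  K=[0.5427 0.0221; 0.0644 0.5522]  nu=[-5.6074, 0.6484]  x^+=[-1.0496, 1.0881]  P^+=[0.3122 0.0370; 0.0370 0.2187]
step 3: x^-=[-1.0352, 0.6171]  P^-=[0.6012 0.1310; 0.1310 0.4801]  S=[1.2087 0.1909; 0.1909 0.8627]  K=[0.5041 0.0195; 0.0591 0.5388]  nu=[3.3797, -1.0481]  x^+=[0.6480, 0.2520]  P^+=[0.2900 0.0339; 0.0339 0.2132]
step 4: x^-=[0.7315, 0.3211]  P^-=[0.5741 0.1232; 0.1232 0.4751]  S=[1.1801 0.1834; 0.1834 0.8582]  K=[0.4930 0.0181; 0.0572 0.5370]  nu=[-4.3604, 0.1208]  x^+=[-1.4162, 0.1367]  P^+=[0.2836 0.0328; 0.0328 0.2124]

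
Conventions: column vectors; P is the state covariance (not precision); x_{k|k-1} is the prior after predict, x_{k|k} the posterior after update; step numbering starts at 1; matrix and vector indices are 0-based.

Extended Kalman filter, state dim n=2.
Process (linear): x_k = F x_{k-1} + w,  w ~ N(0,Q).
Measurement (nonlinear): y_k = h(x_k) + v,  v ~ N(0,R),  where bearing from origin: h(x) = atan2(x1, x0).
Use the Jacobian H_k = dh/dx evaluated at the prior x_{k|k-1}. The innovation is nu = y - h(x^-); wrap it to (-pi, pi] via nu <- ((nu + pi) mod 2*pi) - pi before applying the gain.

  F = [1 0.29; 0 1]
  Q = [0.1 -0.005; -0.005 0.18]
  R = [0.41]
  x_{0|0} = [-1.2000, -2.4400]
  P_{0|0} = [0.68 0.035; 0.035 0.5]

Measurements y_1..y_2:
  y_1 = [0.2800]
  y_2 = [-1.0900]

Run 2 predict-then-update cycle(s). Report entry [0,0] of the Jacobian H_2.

step 1: x^-=[-1.9076, -2.4400]  P^-=[0.8424 0.1750; 0.1750 0.6800]  H_jac=[0.2544 -0.1989]  S=[0.4737]  K=[0.3789; -0.1915]  nu=[2.5143]  x^+=[-0.9550, -2.9215]  P^+=[0.7744 0.2094; 0.2094 0.6626]
step 2: x^-=[-1.8022, -2.9215]  P^-=[1.0515 0.3965; 0.3965 0.8426]  H_jac=[0.2479 -0.1529]  S=[0.4643]  K=[0.4309; -0.0658]  nu=[1.0335]  x^+=[-1.3569, -2.9895]  P^+=[0.9653 0.4097; 0.4097 0.8406]

H_jac[0,0] = 0.2479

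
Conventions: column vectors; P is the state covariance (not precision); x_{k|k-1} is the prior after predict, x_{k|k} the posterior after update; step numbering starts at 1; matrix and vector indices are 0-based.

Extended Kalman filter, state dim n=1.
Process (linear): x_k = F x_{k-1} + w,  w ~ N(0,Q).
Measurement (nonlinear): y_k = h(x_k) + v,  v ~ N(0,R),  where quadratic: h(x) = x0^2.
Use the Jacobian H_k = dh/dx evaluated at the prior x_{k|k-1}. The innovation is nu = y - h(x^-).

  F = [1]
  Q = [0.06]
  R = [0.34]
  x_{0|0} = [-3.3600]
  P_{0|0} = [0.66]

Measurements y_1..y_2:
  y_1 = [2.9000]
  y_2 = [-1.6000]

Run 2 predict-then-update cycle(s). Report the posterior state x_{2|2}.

x_post = [-0.9997]

step 1: x^-=[-3.3600]  P^-=[0.7200]  H_jac=[-6.7200]  S=[32.8540]  K=[-0.1473]  nu=[-8.3896]  x^+=[-2.1245]  P^+=[0.0075]
step 2: x^-=[-2.1245]  P^-=[0.0675]  H_jac=[-4.2489]  S=[1.5577]  K=[-0.1840]  nu=[-6.1134]  x^+=[-0.9997]  P^+=[0.0147]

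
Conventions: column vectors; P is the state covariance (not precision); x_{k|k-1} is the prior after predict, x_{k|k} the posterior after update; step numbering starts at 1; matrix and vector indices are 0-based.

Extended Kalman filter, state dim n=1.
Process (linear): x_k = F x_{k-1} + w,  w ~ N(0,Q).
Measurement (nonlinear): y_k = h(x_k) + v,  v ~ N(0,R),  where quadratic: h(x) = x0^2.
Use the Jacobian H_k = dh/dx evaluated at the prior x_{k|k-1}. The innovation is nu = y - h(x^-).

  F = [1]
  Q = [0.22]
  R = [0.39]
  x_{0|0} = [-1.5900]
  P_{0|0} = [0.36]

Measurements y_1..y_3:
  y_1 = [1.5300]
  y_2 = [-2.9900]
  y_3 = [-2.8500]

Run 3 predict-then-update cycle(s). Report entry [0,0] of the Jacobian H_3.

step 1: x^-=[-1.5900]  P^-=[0.5800]  H_jac=[-3.1800]  S=[6.2552]  K=[-0.2949]  nu=[-0.9981]  x^+=[-1.2957]  P^+=[0.0362]
step 2: x^-=[-1.2957]  P^-=[0.2562]  H_jac=[-2.5914]  S=[2.1102]  K=[-0.3146]  nu=[-4.6688]  x^+=[0.1730]  P^+=[0.0473]
step 3: x^-=[0.1730]  P^-=[0.2673]  H_jac=[0.3460]  S=[0.4220]  K=[0.2192]  nu=[-2.8799]  x^+=[-0.4582]  P^+=[0.2471]

H_jac[0,0] = 0.3460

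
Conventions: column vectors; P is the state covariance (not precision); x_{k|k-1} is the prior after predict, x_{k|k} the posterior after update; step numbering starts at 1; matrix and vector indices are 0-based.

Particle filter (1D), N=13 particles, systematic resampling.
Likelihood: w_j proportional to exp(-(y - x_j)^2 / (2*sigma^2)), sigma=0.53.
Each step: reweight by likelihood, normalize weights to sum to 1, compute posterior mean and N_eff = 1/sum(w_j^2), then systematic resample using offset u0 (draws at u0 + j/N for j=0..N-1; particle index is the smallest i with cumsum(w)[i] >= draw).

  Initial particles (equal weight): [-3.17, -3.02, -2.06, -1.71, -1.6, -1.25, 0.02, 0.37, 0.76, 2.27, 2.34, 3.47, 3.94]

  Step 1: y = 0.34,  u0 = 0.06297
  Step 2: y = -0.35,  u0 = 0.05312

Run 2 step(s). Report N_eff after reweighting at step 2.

step 1: w=[0.0000, 0.0000, 0.0000, 0.0002, 0.0005, 0.0043, 0.3233, 0.3874, 0.2834, 0.0005, 0.0003, 0.0000, 0.0000]  mean=0.3605  Neff=2.9854  idx=[6, 6, 6, 6, 7, 7, 7, 7, 7, 8, 8, 8, 8]
step 2: w=[0.1407, 0.1407, 0.1407, 0.1407, 0.0714, 0.0714, 0.0714, 0.0714, 0.0714, 0.0200, 0.0200, 0.0200, 0.0200]  mean=0.2042  Neff=9.4059  idx=[0, 0, 1, 2, 2, 3, 3, 4, 5, 6, 7, 8, 11]

N_eff = 9.4059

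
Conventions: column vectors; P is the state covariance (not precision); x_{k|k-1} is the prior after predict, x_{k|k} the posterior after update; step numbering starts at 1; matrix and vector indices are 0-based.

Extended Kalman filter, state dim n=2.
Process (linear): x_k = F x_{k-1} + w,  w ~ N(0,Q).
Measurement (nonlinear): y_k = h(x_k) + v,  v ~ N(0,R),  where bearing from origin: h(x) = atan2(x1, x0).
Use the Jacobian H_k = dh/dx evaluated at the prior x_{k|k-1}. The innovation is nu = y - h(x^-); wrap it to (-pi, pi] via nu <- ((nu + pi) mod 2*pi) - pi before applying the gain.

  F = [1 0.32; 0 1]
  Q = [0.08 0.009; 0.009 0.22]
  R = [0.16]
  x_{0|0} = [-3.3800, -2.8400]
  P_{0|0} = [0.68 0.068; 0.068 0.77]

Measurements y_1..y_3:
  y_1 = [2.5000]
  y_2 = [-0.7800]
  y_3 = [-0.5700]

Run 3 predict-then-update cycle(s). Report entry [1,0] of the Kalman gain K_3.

K[1,0] = -0.4845

step 1: x^-=[-4.2888, -2.8400]  P^-=[0.8824 0.3234; 0.3234 0.9900]  H_jac=[0.1073 -0.1621]  S=[0.1849]  K=[0.2287; -0.6801]  nu=[-1.2265]  x^+=[-4.5693, -2.0059]  P^+=[0.8727 0.3522; 0.3522 0.9045]
step 2: x^-=[-5.2112, -2.0059]  P^-=[1.2707 0.6506; 0.6506 1.1245]  H_jac=[0.0643 -0.1671]  S=[0.1827]  K=[-0.1477; -0.7997]  nu=[1.9941]  x^+=[-5.5058, -3.6006]  P^+=[1.2667 0.6290; 0.6290 1.0077]
step 3: x^-=[-6.6579, -3.6006]  P^-=[1.8525 0.9605; 0.9605 1.2277]  H_jac=[0.0628 -0.1162]  S=[0.1699]  K=[0.0283; -0.4845]  nu=[2.0758]  x^+=[-6.5992, -4.6064]  P^+=[1.8523 0.9628; 0.9628 1.1878]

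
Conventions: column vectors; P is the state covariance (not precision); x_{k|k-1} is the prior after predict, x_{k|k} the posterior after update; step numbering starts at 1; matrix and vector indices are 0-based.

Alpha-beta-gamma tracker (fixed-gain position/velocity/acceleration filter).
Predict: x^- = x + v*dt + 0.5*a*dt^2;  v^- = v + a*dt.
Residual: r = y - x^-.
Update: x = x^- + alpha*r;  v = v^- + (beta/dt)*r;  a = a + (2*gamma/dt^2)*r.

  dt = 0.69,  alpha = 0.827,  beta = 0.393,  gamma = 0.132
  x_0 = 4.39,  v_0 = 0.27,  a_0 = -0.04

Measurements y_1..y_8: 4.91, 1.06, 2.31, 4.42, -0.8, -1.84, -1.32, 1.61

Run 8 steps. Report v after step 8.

v_post = 0.7306

step 1: x_pred=4.5668  r=0.3432  x^+=4.8506  v^+=0.4379  a^+=0.1503
step 2: x_pred=5.1885  r=-4.1285  x^+=1.7742  v^+=-1.8099  a^+=-2.1390
step 3: x_pred=0.0162  r=2.2938  x^+=1.9132  v^+=-1.9793  a^+=-0.8671
step 4: x_pred=0.3410  r=4.0790  x^+=3.7143  v^+=-0.2544  a^+=1.3947
step 5: x_pred=3.8708  r=-4.6708  x^+=0.0081  v^+=-1.9524  a^+=-1.1953
step 6: x_pred=-1.6236  r=-0.2164  x^+=-1.8026  v^+=-2.9004  a^+=-1.3153
step 7: x_pred=-4.1169  r=2.7969  x^+=-1.8039  v^+=-2.2149  a^+=0.2356
step 8: x_pred=-3.2760  r=4.8860  x^+=0.7647  v^+=0.7306  a^+=2.9450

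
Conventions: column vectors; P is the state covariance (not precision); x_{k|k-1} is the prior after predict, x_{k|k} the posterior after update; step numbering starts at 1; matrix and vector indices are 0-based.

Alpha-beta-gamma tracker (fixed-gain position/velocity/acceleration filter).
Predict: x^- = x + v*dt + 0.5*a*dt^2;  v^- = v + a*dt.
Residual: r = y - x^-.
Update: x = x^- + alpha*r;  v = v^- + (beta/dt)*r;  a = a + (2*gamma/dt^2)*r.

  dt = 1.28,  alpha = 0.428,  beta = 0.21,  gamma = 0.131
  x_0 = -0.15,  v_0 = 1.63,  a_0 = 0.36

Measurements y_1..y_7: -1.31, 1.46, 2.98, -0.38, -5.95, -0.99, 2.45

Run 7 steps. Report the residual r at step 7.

step 1: x_pred=2.2313  r=-3.5413  x^+=0.7156  v^+=1.5098  a^+=-0.2063
step 2: x_pred=2.4792  r=-1.0192  x^+=2.0430  v^+=1.0785  a^+=-0.3693
step 3: x_pred=3.1210  r=-0.1410  x^+=3.0606  v^+=0.5827  a^+=-0.3918
step 4: x_pred=3.4856  r=-3.8656  x^+=1.8311  v^+=-0.5530  a^+=-1.0100
step 5: x_pred=0.2959  r=-6.2459  x^+=-2.3774  v^+=-2.8705  a^+=-2.0088
step 6: x_pred=-7.6971  r=6.7071  x^+=-4.8265  v^+=-4.3413  a^+=-0.9362
step 7: x_pred=-11.1503  r=13.6003  x^+=-5.3294  v^+=-3.3084  a^+=1.2386

resid = 13.6003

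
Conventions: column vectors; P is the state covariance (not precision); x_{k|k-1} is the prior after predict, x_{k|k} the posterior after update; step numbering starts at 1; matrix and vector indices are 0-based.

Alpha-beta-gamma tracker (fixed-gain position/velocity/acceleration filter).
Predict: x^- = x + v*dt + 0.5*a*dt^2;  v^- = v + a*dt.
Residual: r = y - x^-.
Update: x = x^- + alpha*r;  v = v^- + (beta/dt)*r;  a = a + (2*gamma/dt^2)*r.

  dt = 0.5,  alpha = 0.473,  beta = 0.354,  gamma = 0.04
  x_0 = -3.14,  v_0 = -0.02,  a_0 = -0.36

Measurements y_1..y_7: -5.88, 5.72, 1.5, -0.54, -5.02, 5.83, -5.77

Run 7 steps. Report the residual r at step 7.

resid = -7.7332

step 1: x_pred=-3.1950  r=-2.6850  x^+=-4.4650  v^+=-2.1010  a^+=-1.2192
step 2: x_pred=-5.6679  r=11.3879  x^+=-0.2814  v^+=5.3520  a^+=2.4249
step 3: x_pred=2.6977  r=-1.1977  x^+=2.1312  v^+=5.7165  a^+=2.0417
step 4: x_pred=5.2447  r=-5.7847  x^+=2.5085  v^+=2.6418  a^+=0.1906
step 5: x_pred=3.8532  r=-8.8732  x^+=-0.3438  v^+=-3.5452  a^+=-2.6489
step 6: x_pred=-2.4475  r=8.2775  x^+=1.4678  v^+=0.9909  a^+=-0.0001
step 7: x_pred=1.9632  r=-7.7332  x^+=-1.6946  v^+=-4.4843  a^+=-2.4747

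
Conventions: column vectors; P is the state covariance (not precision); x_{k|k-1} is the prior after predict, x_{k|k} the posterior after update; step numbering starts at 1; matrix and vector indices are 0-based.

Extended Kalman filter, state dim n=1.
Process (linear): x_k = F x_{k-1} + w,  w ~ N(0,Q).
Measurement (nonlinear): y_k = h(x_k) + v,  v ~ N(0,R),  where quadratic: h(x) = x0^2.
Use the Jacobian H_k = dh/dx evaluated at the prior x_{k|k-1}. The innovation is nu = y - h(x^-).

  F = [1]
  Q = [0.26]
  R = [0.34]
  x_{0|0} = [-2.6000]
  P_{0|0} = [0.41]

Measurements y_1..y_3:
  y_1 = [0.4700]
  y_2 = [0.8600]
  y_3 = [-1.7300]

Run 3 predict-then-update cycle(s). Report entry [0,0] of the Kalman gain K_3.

K[0,0] = -0.3748

step 1: x^-=[-2.6000]  P^-=[0.6700]  H_jac=[-5.2000]  S=[18.4568]  K=[-0.1888]  nu=[-6.2900]  x^+=[-1.4127]  P^+=[0.0123]
step 2: x^-=[-1.4127]  P^-=[0.2723]  H_jac=[-2.8253]  S=[2.5140]  K=[-0.3061]  nu=[-1.1356]  x^+=[-1.0651]  P^+=[0.0368]
step 3: x^-=[-1.0651]  P^-=[0.2968]  H_jac=[-2.1302]  S=[1.6869]  K=[-0.3748]  nu=[-2.8644]  x^+=[0.0086]  P^+=[0.0598]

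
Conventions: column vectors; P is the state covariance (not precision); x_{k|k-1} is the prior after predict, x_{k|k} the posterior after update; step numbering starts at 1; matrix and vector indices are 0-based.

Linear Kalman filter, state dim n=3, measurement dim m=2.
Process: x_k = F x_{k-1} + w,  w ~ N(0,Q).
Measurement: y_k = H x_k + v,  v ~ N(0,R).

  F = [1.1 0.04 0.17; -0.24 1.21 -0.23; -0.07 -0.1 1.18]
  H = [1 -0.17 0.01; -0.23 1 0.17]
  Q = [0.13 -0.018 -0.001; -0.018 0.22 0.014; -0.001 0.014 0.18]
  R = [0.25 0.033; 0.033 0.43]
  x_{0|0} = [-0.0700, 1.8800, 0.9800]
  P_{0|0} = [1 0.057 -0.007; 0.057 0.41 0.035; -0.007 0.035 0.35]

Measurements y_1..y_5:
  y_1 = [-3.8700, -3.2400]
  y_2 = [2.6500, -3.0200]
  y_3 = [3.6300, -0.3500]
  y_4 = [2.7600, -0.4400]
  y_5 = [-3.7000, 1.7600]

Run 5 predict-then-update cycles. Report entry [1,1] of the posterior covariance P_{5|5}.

step 1: x^-=[0.1648, 2.0662, 0.9733]  P^-=[1.3536 -0.1916 -0.0238; -0.1916 0.8430 -0.0646; -0.0238 -0.0646 0.6700]  S=[1.6930 -0.6224; -0.6224 1.4320]  K=[0.8194 0.0021; 0.0318 0.6256; 0.0124 0.0436]  nu=[-3.6933, -5.4338]  x^+=[-2.8731, -1.4506, 0.6902]  P^+=[0.2190 0.0815 -0.0189; 0.0815 0.3056 -0.0987; -0.0189 -0.0987 0.6677]
step 2: x^-=[-3.1011, -1.2245, 1.1606]  P^-=[0.4135 0.0068 0.0784; 0.0068 0.7208 -0.3436; 0.0784 -0.3436 1.1414]  S=[0.6849 -0.1560; -0.1560 1.0796]  K=[0.6074 0.0183; -0.0358 0.6070; 0.1872 -0.1282]  nu=[5.5314, -2.7061]  x^+=[0.2091, -3.0648, 2.5428]  P^+=[0.1639 0.0671 -0.0086; 0.0671 0.3155 -0.2366; -0.0086 -0.2366 1.0922]
step 3: x^-=[0.5397, -4.3434, 3.2923]  P^-=[0.3599 -0.0440 0.1785; -0.0440 0.8409 -0.6628; 0.1785 -0.6628 1.7629]  S=[0.6552 -0.1930; -0.1930 1.1218]  K=[0.5669 0.0115; -0.1070 0.6397; 0.3846 -0.2941]  nu=[2.3190, 3.5579]  x^+=[1.8953, -2.3156, 3.1378]  P^+=[0.1517 0.0572 0.0081; 0.0572 0.3478 -0.3712; 0.0081 -0.3712 1.5253]
step 4: x^-=[2.5257, -3.9784, 3.8015]  P^-=[0.3613 -0.1006 0.2846; -0.1006 0.9930 -0.9837; 0.2846 -0.9837 2.3951]  S=[0.6834 -0.2530; -0.2530 1.2009]  K=[0.5597 0.0053; -0.1593 0.6733; 0.5404 -0.4207]  nu=[-0.4800, 3.4731]  x^+=[2.2753, -1.5635, 2.0808]  P^+=[0.1486 0.0512 0.0217; 0.0512 0.3769 -0.4756; 0.0217 -0.4756 1.8678]
step 5: x^-=[2.7940, -2.9164, 2.4525]  P^-=[0.3705 -0.1442 0.3685; -0.1442 1.1166 -1.2350; 0.3685 -1.2350 2.8946]  S=[0.7137 -0.3018; -0.3018 1.2674]  K=[0.5594 0.0016; -0.1910 0.6960; 0.6393 -0.5008]  nu=[-7.0143, 4.9021]  x^+=[-1.1217, 1.8350, -4.4867]  P^+=[0.1478 0.0480 0.0301; 0.0480 0.3963 -0.5429; 0.0301 -0.5429 2.0919]

P_post[1,1] = 0.3963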